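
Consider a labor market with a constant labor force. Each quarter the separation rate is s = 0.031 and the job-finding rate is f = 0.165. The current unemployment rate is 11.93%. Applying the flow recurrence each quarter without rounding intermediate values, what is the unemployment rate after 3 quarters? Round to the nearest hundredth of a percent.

Unemployment rate after three quarters ≈ 13.80%.

With a fixed labor force, u_{t+1} = u_t + s·(1−u_t) − f·u_t = u_t·(1−s−f) + s.
Here 1−s−f = 0.804 and s = 0.031.
u_1 = 0.119300 × 0.804 + 0.031 = 0.126917.
u_2 = 0.126917 × 0.804 + 0.031 = 0.133041.
u_3 = 0.133041 × 0.804 + 0.031 = 0.137965.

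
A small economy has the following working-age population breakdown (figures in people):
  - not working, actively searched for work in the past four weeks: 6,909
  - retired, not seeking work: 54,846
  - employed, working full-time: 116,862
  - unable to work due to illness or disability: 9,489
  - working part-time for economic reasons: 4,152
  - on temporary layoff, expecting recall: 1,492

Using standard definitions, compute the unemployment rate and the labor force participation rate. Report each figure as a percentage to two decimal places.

Unemployment rate ≈ 6.49%; labor force participation rate ≈ 66.79%.

Employed = 116,862 + 4,152 = 121,014 (anyone who worked, including part-time for economic reasons, counts as employed).
Unemployed = 6,909 + 1,492 = 8,401 (jobless and actively searching, or on temporary layoff).
Labor force = 121,014 + 8,401 = 129,415.
Not in labor force = 54,846 + 9,489 = 64,335 (those not working and not actively searching are outside the labor force).
Civilian working-age population = 129,415 + 64,335 = 193,750.
Unemployment rate = 8,401 / 129,415 = 6.49%.
Labor force participation rate = 129,415 / 193,750 = 66.79%.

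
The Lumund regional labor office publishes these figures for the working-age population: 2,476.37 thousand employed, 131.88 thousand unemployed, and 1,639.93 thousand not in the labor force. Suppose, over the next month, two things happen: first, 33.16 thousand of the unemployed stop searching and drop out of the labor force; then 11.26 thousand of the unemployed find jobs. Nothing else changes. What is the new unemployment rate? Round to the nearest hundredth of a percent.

New unemployment rate ≈ 3.40%.

Initially, labor force = 2,476.37 + 131.88 = 2,608.25 thousand, so u = 131.88/2,608.25 = 5.06%.
After the first change, unemployed and labor force both fall by 33.16 → E = 2,476.37, U = 98.72, labor force = 2,575.09 thousand.
After the second change, unemployed falls and employed rises by 11.26; labor force unchanged → E = 2,487.63, U = 87.46, labor force = 2,575.09 thousand.
New unemployment rate = 87.46 / 2,575.09 = 3.40%.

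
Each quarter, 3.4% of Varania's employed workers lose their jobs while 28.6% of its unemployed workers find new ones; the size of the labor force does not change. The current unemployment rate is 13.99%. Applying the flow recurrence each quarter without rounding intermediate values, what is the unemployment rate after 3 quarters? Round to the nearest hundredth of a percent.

With a fixed labor force, u_{t+1} = u_t + s·(1−u_t) − f·u_t = u_t·(1−s−f) + s.
Here 1−s−f = 0.680 and s = 0.034.
u_1 = 0.139900 × 0.680 + 0.034 = 0.129132.
u_2 = 0.129132 × 0.680 + 0.034 = 0.121810.
u_3 = 0.121810 × 0.680 + 0.034 = 0.116831.

Unemployment rate after three quarters ≈ 11.68%.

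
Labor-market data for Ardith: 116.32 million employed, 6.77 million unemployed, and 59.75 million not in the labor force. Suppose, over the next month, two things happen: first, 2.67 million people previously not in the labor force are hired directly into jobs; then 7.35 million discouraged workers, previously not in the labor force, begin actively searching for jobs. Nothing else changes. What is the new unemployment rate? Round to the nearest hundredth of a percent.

Initially, labor force = 116.32 + 6.77 = 123.09 million, so u = 6.77/123.09 = 5.50%.
After the first change, employed and labor force both rise by 2.67; unemployed unchanged → E = 118.99, U = 6.77, labor force = 125.76 million.
After the second change, unemployed and labor force both rise by 7.35 → E = 118.99, U = 14.12, labor force = 133.11 million.
New unemployment rate = 14.12 / 133.11 = 10.61%.

New unemployment rate ≈ 10.61%.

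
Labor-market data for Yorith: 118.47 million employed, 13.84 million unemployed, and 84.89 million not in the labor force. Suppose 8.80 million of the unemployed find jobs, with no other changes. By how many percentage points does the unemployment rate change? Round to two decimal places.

The unemployment rate changes by −6.65 percentage points.

Initially, labor force = 118.47 + 13.84 = 132.31 million, so u = 13.84/132.31 = 10.46%.
After the change, unemployed falls and employed rises by 8.80; labor force unchanged → E = 127.27, U = 5.04, labor force = 132.31 million.
New unemployment rate = 5.04 / 132.31 = 3.81%.
Change = 3.81% − 10.46% = −6.65 percentage points.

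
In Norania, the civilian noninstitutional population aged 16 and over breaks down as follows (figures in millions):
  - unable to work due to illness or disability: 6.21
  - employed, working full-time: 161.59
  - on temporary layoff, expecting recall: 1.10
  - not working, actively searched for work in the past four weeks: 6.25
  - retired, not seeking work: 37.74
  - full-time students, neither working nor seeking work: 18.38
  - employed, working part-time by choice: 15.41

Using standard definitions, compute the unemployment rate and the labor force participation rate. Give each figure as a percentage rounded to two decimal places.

Employed = 161.59 + 15.41 = 177.00 million.
Unemployed = 1.10 + 6.25 = 7.35 million (jobless and actively searching, or on temporary layoff).
Labor force = 177.00 + 7.35 = 184.35 million.
Not in labor force = 6.21 + 37.74 + 18.38 = 62.33 million (those not working and not actively searching are outside the labor force).
Civilian working-age population = 184.35 + 62.33 = 246.68 million.
Unemployment rate = 7.35 / 184.35 = 3.99%.
Labor force participation rate = 184.35 / 246.68 = 74.73%.

Unemployment rate ≈ 3.99%; labor force participation rate ≈ 74.73%.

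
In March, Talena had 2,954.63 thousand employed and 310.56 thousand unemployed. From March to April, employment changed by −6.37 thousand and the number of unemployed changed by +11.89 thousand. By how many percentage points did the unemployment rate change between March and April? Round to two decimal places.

March: labor force = 2,954.63 + 310.56 = 3,265.19; u = 310.56/3,265.19 = 9.51%.
April: labor force = 2,948.26 + 322.45 = 3,270.71; u = 322.45/3,270.71 = 9.86%.
Change = 9.86% − 9.51% = +0.35 pp.

The unemployment rate changed by +0.35 percentage points.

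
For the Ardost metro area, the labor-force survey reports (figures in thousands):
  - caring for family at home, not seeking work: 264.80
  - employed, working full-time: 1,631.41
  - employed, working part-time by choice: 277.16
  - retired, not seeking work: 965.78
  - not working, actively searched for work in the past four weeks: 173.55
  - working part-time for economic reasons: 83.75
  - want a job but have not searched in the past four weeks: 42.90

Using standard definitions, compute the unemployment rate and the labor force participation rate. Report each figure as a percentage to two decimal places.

Employed = 1,631.41 + 277.16 + 83.75 = 1,992.32 thousand (anyone who worked, including part-time for economic reasons, counts as employed).
Unemployed = 173.55 thousand.
Labor force = 1,992.32 + 173.55 = 2,165.87 thousand.
Not in labor force = 264.80 + 965.78 + 42.90 = 1,273.48 thousand (those not working and not actively searching are outside the labor force — including those who want a job but have given up searching).
Civilian working-age population = 2,165.87 + 1,273.48 = 3,439.35 thousand.
Unemployment rate = 173.55 / 2,165.87 = 8.01%.
Labor force participation rate = 2,165.87 / 3,439.35 = 62.97%.

Unemployment rate ≈ 8.01%; labor force participation rate ≈ 62.97%.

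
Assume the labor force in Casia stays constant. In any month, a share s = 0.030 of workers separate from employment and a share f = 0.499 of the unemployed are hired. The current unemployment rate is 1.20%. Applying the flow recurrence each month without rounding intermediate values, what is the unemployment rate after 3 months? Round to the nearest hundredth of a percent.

With a fixed labor force, u_{t+1} = u_t + s·(1−u_t) − f·u_t = u_t·(1−s−f) + s.
Here 1−s−f = 0.471 and s = 0.030.
u_1 = 0.012000 × 0.471 + 0.030 = 0.035652.
u_2 = 0.035652 × 0.471 + 0.030 = 0.046792.
u_3 = 0.046792 × 0.471 + 0.030 = 0.052039.

Unemployment rate after three months ≈ 5.20%.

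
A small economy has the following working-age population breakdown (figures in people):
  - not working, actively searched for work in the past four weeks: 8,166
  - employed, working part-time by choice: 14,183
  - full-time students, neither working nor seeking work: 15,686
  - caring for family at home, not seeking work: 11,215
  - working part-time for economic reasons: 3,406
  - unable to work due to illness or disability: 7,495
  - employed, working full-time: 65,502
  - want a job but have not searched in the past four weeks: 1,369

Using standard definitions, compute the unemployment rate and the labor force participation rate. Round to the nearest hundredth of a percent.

Employed = 14,183 + 3,406 + 65,502 = 83,091 (anyone who worked, including part-time for economic reasons, counts as employed).
Unemployed = 8,166.
Labor force = 83,091 + 8,166 = 91,257.
Not in labor force = 15,686 + 11,215 + 7,495 + 1,369 = 35,765 (those not working and not actively searching are outside the labor force — including those who want a job but have given up searching).
Civilian working-age population = 91,257 + 35,765 = 127,022.
Unemployment rate = 8,166 / 91,257 = 8.95%.
Labor force participation rate = 91,257 / 127,022 = 71.84%.

Unemployment rate ≈ 8.95%; labor force participation rate ≈ 71.84%.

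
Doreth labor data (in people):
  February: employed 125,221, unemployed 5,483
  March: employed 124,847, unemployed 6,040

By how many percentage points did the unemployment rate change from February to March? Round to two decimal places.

February: labor force = 125,221 + 5,483 = 130,704; u = 5,483/130,704 = 4.19%.
March: labor force = 124,847 + 6,040 = 130,887; u = 6,040/130,887 = 4.61%.
Change = 4.61% − 4.19% = +0.42 pp.

The unemployment rate changed by +0.42 percentage points.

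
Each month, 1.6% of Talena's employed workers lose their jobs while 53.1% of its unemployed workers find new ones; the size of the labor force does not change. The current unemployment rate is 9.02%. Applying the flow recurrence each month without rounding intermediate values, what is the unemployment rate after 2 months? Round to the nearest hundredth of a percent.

Unemployment rate after two months ≈ 4.18%.

With a fixed labor force, u_{t+1} = u_t + s·(1−u_t) − f·u_t = u_t·(1−s−f) + s.
Here 1−s−f = 0.453 and s = 0.016.
u_1 = 0.090200 × 0.453 + 0.016 = 0.056861.
u_2 = 0.056861 × 0.453 + 0.016 = 0.041758.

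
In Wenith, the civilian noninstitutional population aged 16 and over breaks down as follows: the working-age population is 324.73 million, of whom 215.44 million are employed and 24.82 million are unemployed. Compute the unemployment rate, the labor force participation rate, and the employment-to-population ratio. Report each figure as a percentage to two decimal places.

Labor force = employed + unemployed = 215.44 + 24.82 = 240.26 million.
Unemployment rate = 24.82 / 240.26 = 10.33%.
Labor force participation rate = 240.26 / 324.73 = 73.99%.
Employment-population ratio = 215.44 / 324.73 = 66.34%.

Unemployment rate ≈ 10.33%; labor force participation rate ≈ 73.99%; employment-population ratio ≈ 66.34%.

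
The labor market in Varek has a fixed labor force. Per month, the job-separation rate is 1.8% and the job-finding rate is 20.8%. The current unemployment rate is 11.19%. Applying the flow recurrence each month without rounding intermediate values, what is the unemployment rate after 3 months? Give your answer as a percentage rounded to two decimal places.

Unemployment rate after three months ≈ 9.46%.

With a fixed labor force, u_{t+1} = u_t + s·(1−u_t) − f·u_t = u_t·(1−s−f) + s.
Here 1−s−f = 0.774 and s = 0.018.
u_1 = 0.111900 × 0.774 + 0.018 = 0.104611.
u_2 = 0.104611 × 0.774 + 0.018 = 0.098969.
u_3 = 0.098969 × 0.774 + 0.018 = 0.094602.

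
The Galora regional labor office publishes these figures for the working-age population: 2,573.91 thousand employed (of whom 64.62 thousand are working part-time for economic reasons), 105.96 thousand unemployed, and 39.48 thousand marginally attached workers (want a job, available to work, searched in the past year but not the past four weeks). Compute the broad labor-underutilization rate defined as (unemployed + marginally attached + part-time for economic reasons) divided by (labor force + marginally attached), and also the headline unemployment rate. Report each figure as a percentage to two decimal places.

Broad underutilization rate ≈ 7.72%; headline unemployment rate ≈ 3.95%.

Labor force = 2,573.91 + 105.96 = 2,679.87 thousand.
Numerator = 105.96 + 39.48 + 64.62 = 210.06 thousand.
Denominator = 2,679.87 + 39.48 = 2,719.35 thousand.
Broad rate = 210.06 / 2,719.35 = 7.72%.
Headline unemployment rate = 105.96 / 2,679.87 = 3.95%.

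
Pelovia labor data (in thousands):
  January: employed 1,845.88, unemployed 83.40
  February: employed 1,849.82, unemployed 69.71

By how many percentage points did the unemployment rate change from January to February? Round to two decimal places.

The unemployment rate changed by −0.69 percentage points.

January: labor force = 1,845.88 + 83.40 = 1,929.28; u = 83.40/1,929.28 = 4.32%.
February: labor force = 1,849.82 + 69.71 = 1,919.53; u = 69.71/1,919.53 = 3.63%.
Change = 3.63% − 4.32% = −0.69 pp.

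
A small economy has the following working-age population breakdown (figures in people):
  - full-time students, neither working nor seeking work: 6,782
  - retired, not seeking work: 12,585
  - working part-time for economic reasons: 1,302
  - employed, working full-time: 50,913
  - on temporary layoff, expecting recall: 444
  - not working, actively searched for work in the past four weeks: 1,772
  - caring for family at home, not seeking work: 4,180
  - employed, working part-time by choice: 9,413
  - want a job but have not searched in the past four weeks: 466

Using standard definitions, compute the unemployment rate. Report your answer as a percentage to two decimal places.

Unemployment rate ≈ 3.47%.

Employed = 1,302 + 50,913 + 9,413 = 61,628 (anyone who worked, including part-time for economic reasons, counts as employed).
Unemployed = 444 + 1,772 = 2,216 (jobless and actively searching, or on temporary layoff).
Labor force = 61,628 + 2,216 = 63,844.
Unemployment rate = 2,216 / 63,844 = 3.47%.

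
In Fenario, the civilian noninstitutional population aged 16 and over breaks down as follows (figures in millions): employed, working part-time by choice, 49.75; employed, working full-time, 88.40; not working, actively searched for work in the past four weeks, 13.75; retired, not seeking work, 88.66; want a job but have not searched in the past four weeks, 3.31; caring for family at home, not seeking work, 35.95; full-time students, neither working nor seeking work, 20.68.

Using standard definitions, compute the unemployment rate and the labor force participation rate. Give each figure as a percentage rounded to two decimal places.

Employed = 49.75 + 88.40 = 138.15 million.
Unemployed = 13.75 million.
Labor force = 138.15 + 13.75 = 151.90 million.
Not in labor force = 88.66 + 3.31 + 35.95 + 20.68 = 148.60 million (those not working and not actively searching are outside the labor force — including those who want a job but have given up searching).
Civilian working-age population = 151.90 + 148.60 = 300.50 million.
Unemployment rate = 13.75 / 151.90 = 9.05%.
Labor force participation rate = 151.90 / 300.50 = 50.55%.

Unemployment rate ≈ 9.05%; labor force participation rate ≈ 50.55%.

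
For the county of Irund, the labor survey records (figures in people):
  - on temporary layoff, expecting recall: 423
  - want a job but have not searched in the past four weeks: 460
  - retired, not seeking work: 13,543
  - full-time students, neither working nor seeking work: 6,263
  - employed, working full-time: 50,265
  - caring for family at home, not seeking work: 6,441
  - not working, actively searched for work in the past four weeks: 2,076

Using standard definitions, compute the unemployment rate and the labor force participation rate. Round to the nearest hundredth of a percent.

Unemployment rate ≈ 4.74%; labor force participation rate ≈ 66.39%.

Employed = 50,265.
Unemployed = 423 + 2,076 = 2,499 (jobless and actively searching, or on temporary layoff).
Labor force = 50,265 + 2,499 = 52,764.
Not in labor force = 460 + 13,543 + 6,263 + 6,441 = 26,707 (those not working and not actively searching are outside the labor force — including those who want a job but have given up searching).
Civilian working-age population = 52,764 + 26,707 = 79,471.
Unemployment rate = 2,499 / 52,764 = 4.74%.
Labor force participation rate = 52,764 / 79,471 = 66.39%.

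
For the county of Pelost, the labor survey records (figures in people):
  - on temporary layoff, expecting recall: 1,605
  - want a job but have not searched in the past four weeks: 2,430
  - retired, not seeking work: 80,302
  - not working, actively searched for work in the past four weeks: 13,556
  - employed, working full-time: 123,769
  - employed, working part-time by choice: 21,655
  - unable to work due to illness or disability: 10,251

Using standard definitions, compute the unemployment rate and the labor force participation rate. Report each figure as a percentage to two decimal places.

Unemployment rate ≈ 9.44%; labor force participation rate ≈ 63.33%.

Employed = 123,769 + 21,655 = 145,424.
Unemployed = 1,605 + 13,556 = 15,161 (jobless and actively searching, or on temporary layoff).
Labor force = 145,424 + 15,161 = 160,585.
Not in labor force = 2,430 + 80,302 + 10,251 = 92,983 (those not working and not actively searching are outside the labor force — including those who want a job but have given up searching).
Civilian working-age population = 160,585 + 92,983 = 253,568.
Unemployment rate = 15,161 / 160,585 = 9.44%.
Labor force participation rate = 160,585 / 253,568 = 63.33%.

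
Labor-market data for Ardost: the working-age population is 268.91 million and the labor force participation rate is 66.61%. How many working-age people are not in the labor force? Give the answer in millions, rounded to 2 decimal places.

About 89.79 million are not in the labor force.

Share not in the labor force = 1 − 0.6661 = 0.3339.
Not in labor force = 0.3339 × 268.91 ≈ 89.79 million.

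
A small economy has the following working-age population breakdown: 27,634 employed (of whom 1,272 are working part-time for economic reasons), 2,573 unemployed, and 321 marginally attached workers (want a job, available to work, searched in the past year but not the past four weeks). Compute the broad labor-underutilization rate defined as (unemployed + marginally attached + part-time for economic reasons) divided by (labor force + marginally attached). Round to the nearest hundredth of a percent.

Broad underutilization rate ≈ 13.65%.

Labor force = 27,634 + 2,573 = 30,207.
Numerator = 2,573 + 321 + 1,272 = 4,166.
Denominator = 30,207 + 321 = 30,528.
Broad rate = 4,166 / 30,528 = 13.65%.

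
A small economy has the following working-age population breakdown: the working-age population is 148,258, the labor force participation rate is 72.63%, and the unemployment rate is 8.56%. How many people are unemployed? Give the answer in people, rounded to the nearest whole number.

Labor force = 0.7263 × 148,258 = 107,680.
Unemployed = 0.0856 × 107,680 ≈ 9,217.

About 9,217 are unemployed.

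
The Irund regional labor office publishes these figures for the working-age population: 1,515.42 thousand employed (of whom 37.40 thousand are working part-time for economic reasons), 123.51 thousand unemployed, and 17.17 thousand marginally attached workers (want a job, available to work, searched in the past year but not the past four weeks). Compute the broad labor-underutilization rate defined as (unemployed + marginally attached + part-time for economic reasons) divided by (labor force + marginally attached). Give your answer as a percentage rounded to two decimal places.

Labor force = 1,515.42 + 123.51 = 1,638.93 thousand.
Numerator = 123.51 + 17.17 + 37.40 = 178.08 thousand.
Denominator = 1,638.93 + 17.17 = 1,656.10 thousand.
Broad rate = 178.08 / 1,656.10 = 10.75%.

Broad underutilization rate ≈ 10.75%.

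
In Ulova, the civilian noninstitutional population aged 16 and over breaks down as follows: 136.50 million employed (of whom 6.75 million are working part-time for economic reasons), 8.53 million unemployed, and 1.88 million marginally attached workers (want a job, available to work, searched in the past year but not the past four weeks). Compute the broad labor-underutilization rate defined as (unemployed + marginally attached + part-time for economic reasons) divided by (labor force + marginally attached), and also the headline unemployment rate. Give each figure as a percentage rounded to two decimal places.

Labor force = 136.50 + 8.53 = 145.03 million.
Numerator = 8.53 + 1.88 + 6.75 = 17.16 million.
Denominator = 145.03 + 1.88 = 146.91 million.
Broad rate = 17.16 / 146.91 = 11.68%.
Headline unemployment rate = 8.53 / 145.03 = 5.88%.

Broad underutilization rate ≈ 11.68%; headline unemployment rate ≈ 5.88%.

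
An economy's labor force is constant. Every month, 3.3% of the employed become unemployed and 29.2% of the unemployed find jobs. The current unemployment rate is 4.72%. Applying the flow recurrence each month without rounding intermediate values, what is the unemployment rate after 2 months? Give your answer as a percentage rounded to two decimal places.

With a fixed labor force, u_{t+1} = u_t + s·(1−u_t) − f·u_t = u_t·(1−s−f) + s.
Here 1−s−f = 0.675 and s = 0.033.
u_1 = 0.047200 × 0.675 + 0.033 = 0.064860.
u_2 = 0.064860 × 0.675 + 0.033 = 0.076781.

Unemployment rate after two months ≈ 7.68%.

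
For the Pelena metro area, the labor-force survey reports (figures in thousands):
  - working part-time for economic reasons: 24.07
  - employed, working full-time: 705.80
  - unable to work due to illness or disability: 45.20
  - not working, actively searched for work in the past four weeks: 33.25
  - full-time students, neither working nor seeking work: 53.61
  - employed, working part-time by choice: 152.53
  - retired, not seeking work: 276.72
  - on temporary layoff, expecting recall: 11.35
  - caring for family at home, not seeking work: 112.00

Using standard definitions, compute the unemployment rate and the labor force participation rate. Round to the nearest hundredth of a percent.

Unemployment rate ≈ 4.81%; labor force participation rate ≈ 65.53%.

Employed = 24.07 + 705.80 + 152.53 = 882.40 thousand (anyone who worked, including part-time for economic reasons, counts as employed).
Unemployed = 33.25 + 11.35 = 44.60 thousand (jobless and actively searching, or on temporary layoff).
Labor force = 882.40 + 44.60 = 927.00 thousand.
Not in labor force = 45.20 + 53.61 + 276.72 + 112.00 = 487.53 thousand (those not working and not actively searching are outside the labor force).
Civilian working-age population = 927.00 + 487.53 = 1,414.53 thousand.
Unemployment rate = 44.60 / 927.00 = 4.81%.
Labor force participation rate = 927.00 / 1,414.53 = 65.53%.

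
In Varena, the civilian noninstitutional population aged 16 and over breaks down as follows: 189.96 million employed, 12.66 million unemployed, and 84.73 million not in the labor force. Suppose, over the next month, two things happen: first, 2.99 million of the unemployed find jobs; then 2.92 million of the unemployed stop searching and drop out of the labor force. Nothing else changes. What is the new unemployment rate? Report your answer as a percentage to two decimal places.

Initially, labor force = 189.96 + 12.66 = 202.62 million, so u = 12.66/202.62 = 6.25%.
After the first change, unemployed falls and employed rises by 2.99; labor force unchanged → E = 192.95, U = 9.67, labor force = 202.62 million.
After the second change, unemployed and labor force both fall by 2.92 → E = 192.95, U = 6.75, labor force = 199.70 million.
New unemployment rate = 6.75 / 199.70 = 3.38%.

New unemployment rate ≈ 3.38%.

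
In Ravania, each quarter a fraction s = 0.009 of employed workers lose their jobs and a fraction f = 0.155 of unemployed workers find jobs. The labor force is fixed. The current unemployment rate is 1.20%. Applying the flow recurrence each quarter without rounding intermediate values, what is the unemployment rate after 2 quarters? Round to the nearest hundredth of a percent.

With a fixed labor force, u_{t+1} = u_t + s·(1−u_t) − f·u_t = u_t·(1−s−f) + s.
Here 1−s−f = 0.836 and s = 0.009.
u_1 = 0.012000 × 0.836 + 0.009 = 0.019032.
u_2 = 0.019032 × 0.836 + 0.009 = 0.024911.

Unemployment rate after two quarters ≈ 2.49%.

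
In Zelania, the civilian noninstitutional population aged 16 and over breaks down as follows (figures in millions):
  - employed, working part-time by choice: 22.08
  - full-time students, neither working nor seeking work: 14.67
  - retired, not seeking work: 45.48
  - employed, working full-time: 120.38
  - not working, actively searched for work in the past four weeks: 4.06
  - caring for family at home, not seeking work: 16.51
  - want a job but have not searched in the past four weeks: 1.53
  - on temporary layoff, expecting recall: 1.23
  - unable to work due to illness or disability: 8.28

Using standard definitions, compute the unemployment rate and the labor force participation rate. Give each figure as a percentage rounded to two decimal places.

Unemployment rate ≈ 3.58%; labor force participation rate ≈ 63.08%.

Employed = 22.08 + 120.38 = 142.46 million.
Unemployed = 4.06 + 1.23 = 5.29 million (jobless and actively searching, or on temporary layoff).
Labor force = 142.46 + 5.29 = 147.75 million.
Not in labor force = 14.67 + 45.48 + 16.51 + 1.53 + 8.28 = 86.47 million (those not working and not actively searching are outside the labor force — including those who want a job but have given up searching).
Civilian working-age population = 147.75 + 86.47 = 234.22 million.
Unemployment rate = 5.29 / 147.75 = 3.58%.
Labor force participation rate = 147.75 / 234.22 = 63.08%.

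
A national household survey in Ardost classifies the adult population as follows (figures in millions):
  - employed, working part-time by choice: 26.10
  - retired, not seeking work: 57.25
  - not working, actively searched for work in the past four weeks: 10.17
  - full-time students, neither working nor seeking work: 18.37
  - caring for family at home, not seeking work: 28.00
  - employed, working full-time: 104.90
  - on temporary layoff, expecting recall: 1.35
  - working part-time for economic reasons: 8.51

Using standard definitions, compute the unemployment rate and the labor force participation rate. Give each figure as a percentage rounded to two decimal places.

Unemployment rate ≈ 7.63%; labor force participation rate ≈ 59.31%.

Employed = 26.10 + 104.90 + 8.51 = 139.51 million (anyone who worked, including part-time for economic reasons, counts as employed).
Unemployed = 10.17 + 1.35 = 11.52 million (jobless and actively searching, or on temporary layoff).
Labor force = 139.51 + 11.52 = 151.03 million.
Not in labor force = 57.25 + 18.37 + 28.00 = 103.62 million (those not working and not actively searching are outside the labor force).
Civilian working-age population = 151.03 + 103.62 = 254.65 million.
Unemployment rate = 11.52 / 151.03 = 7.63%.
Labor force participation rate = 151.03 / 254.65 = 59.31%.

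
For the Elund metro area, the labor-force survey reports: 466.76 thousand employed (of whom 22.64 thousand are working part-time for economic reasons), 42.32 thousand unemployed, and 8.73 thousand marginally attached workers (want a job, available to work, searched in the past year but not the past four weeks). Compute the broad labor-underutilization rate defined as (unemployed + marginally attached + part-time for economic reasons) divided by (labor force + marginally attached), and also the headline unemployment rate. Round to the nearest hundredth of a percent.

Broad underutilization rate ≈ 14.23%; headline unemployment rate ≈ 8.31%.

Labor force = 466.76 + 42.32 = 509.08 thousand.
Numerator = 42.32 + 8.73 + 22.64 = 73.69 thousand.
Denominator = 509.08 + 8.73 = 517.81 thousand.
Broad rate = 73.69 / 517.81 = 14.23%.
Headline unemployment rate = 42.32 / 509.08 = 8.31%.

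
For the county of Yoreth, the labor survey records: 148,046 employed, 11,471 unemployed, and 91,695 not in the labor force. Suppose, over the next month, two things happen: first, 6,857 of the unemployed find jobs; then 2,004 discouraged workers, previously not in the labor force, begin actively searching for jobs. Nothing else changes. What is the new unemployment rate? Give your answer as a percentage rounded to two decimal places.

New unemployment rate ≈ 4.10%.

Initially, labor force = 148,046 + 11,471 = 159,517, so u = 11,471/159,517 = 7.19%.
After the first change, unemployed falls and employed rises by 6,857; labor force unchanged → E = 154,903, U = 4,614, labor force = 159,517.
After the second change, unemployed and labor force both rise by 2,004 → E = 154,903, U = 6,618, labor force = 161,521.
New unemployment rate = 6,618 / 161,521 = 4.10%.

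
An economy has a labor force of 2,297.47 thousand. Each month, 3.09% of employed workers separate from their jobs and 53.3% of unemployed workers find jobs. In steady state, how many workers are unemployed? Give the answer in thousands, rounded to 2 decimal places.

About 125.89 thousand are unemployed in steady state.

Steady-state unemployment rate u* = s/(s+f) = 3.09/(3.09+53.3) = 0.054797.
Unemployed = u* × labor force = 0.054797 × 2,297.47 ≈ 125.89 thousand.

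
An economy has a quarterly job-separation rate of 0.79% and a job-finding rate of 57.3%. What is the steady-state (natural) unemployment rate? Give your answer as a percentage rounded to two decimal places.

At steady state the flows balance: s·E = f·U, so U/(E+U) = s/(s+f).
u* = 0.79 / (0.79 + 57.3) = 0.79 / 58.09 = 1.36%.

Steady-state unemployment rate ≈ 1.36%.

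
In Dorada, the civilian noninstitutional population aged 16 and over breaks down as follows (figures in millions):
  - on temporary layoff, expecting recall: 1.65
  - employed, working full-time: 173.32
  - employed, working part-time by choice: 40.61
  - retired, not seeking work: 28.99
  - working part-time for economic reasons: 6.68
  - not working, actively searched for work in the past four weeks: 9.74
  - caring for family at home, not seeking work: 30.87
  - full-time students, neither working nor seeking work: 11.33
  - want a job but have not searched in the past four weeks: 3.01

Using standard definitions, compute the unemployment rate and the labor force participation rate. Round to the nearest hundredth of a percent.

Unemployment rate ≈ 4.91%; labor force participation rate ≈ 75.77%.

Employed = 173.32 + 40.61 + 6.68 = 220.61 million (anyone who worked, including part-time for economic reasons, counts as employed).
Unemployed = 1.65 + 9.74 = 11.39 million (jobless and actively searching, or on temporary layoff).
Labor force = 220.61 + 11.39 = 232.00 million.
Not in labor force = 28.99 + 30.87 + 11.33 + 3.01 = 74.20 million (those not working and not actively searching are outside the labor force — including those who want a job but have given up searching).
Civilian working-age population = 232.00 + 74.20 = 306.20 million.
Unemployment rate = 11.39 / 232.00 = 4.91%.
Labor force participation rate = 232.00 / 306.20 = 75.77%.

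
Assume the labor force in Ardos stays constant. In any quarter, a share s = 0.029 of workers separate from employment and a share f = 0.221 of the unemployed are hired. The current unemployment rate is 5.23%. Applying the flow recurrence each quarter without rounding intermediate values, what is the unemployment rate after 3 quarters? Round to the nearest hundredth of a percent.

Unemployment rate after three quarters ≈ 8.91%.

With a fixed labor force, u_{t+1} = u_t + s·(1−u_t) − f·u_t = u_t·(1−s−f) + s.
Here 1−s−f = 0.750 and s = 0.029.
u_1 = 0.052300 × 0.750 + 0.029 = 0.068225.
u_2 = 0.068225 × 0.750 + 0.029 = 0.080169.
u_3 = 0.080169 × 0.750 + 0.029 = 0.089127.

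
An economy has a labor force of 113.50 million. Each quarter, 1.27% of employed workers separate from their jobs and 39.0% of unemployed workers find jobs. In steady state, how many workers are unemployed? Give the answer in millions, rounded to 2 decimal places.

About 3.58 million are unemployed in steady state.

Steady-state unemployment rate u* = s/(s+f) = 1.27/(1.27+39.0) = 0.031537.
Unemployed = u* × labor force = 0.031537 × 113.50 ≈ 3.58 million.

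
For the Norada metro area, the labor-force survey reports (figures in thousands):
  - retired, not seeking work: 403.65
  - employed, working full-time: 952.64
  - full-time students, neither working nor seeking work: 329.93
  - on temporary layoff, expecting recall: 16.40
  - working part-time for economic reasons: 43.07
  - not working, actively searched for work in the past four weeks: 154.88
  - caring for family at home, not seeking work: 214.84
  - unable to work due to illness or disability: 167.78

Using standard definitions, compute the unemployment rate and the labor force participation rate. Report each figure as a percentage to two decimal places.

Employed = 952.64 + 43.07 = 995.71 thousand (anyone who worked, including part-time for economic reasons, counts as employed).
Unemployed = 16.40 + 154.88 = 171.28 thousand (jobless and actively searching, or on temporary layoff).
Labor force = 995.71 + 171.28 = 1,166.99 thousand.
Not in labor force = 403.65 + 329.93 + 214.84 + 167.78 = 1,116.20 thousand (those not working and not actively searching are outside the labor force).
Civilian working-age population = 1,166.99 + 1,116.20 = 2,283.19 thousand.
Unemployment rate = 171.28 / 1,166.99 = 14.68%.
Labor force participation rate = 1,166.99 / 2,283.19 = 51.11%.

Unemployment rate ≈ 14.68%; labor force participation rate ≈ 51.11%.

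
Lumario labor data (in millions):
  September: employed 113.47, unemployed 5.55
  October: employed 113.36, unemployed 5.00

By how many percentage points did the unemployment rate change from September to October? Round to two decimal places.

September: labor force = 113.47 + 5.55 = 119.02; u = 5.55/119.02 = 4.66%.
October: labor force = 113.36 + 5.00 = 118.36; u = 5.00/118.36 = 4.22%.
Change = 4.22% − 4.66% = −0.44 pp.

The unemployment rate changed by −0.44 percentage points.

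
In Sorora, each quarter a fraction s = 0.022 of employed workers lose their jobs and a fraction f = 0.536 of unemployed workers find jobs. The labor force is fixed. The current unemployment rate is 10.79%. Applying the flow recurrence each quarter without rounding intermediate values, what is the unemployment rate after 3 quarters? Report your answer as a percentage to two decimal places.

Unemployment rate after three quarters ≈ 4.53%.

With a fixed labor force, u_{t+1} = u_t + s·(1−u_t) − f·u_t = u_t·(1−s−f) + s.
Here 1−s−f = 0.442 and s = 0.022.
u_1 = 0.107900 × 0.442 + 0.022 = 0.069692.
u_2 = 0.069692 × 0.442 + 0.022 = 0.052804.
u_3 = 0.052804 × 0.442 + 0.022 = 0.045339.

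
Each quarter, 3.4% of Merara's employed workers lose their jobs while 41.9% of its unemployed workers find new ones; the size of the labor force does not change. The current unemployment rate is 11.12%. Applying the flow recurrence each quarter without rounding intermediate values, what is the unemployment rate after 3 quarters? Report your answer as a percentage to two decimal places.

With a fixed labor force, u_{t+1} = u_t + s·(1−u_t) − f·u_t = u_t·(1−s−f) + s.
Here 1−s−f = 0.547 and s = 0.034.
u_1 = 0.111200 × 0.547 + 0.034 = 0.094826.
u_2 = 0.094826 × 0.547 + 0.034 = 0.085870.
u_3 = 0.085870 × 0.547 + 0.034 = 0.080971.

Unemployment rate after three quarters ≈ 8.10%.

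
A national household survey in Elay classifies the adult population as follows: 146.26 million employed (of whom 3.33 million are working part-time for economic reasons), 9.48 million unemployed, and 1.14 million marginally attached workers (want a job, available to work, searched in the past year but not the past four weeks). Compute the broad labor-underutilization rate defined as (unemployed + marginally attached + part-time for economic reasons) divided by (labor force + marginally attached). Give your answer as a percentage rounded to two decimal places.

Labor force = 146.26 + 9.48 = 155.74 million.
Numerator = 9.48 + 1.14 + 3.33 = 13.95 million.
Denominator = 155.74 + 1.14 = 156.88 million.
Broad rate = 13.95 / 156.88 = 8.89%.

Broad underutilization rate ≈ 8.89%.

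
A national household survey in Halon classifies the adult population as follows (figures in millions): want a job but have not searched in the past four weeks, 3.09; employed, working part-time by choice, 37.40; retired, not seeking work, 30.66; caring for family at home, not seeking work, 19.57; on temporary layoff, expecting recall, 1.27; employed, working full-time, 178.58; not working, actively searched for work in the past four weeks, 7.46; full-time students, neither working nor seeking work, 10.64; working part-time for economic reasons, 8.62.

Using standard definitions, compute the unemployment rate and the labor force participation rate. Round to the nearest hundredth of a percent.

Unemployment rate ≈ 3.74%; labor force participation rate ≈ 78.49%.

Employed = 37.40 + 178.58 + 8.62 = 224.60 million (anyone who worked, including part-time for economic reasons, counts as employed).
Unemployed = 1.27 + 7.46 = 8.73 million (jobless and actively searching, or on temporary layoff).
Labor force = 224.60 + 8.73 = 233.33 million.
Not in labor force = 3.09 + 30.66 + 19.57 + 10.64 = 63.96 million (those not working and not actively searching are outside the labor force — including those who want a job but have given up searching).
Civilian working-age population = 233.33 + 63.96 = 297.29 million.
Unemployment rate = 8.73 / 233.33 = 3.74%.
Labor force participation rate = 233.33 / 297.29 = 78.49%.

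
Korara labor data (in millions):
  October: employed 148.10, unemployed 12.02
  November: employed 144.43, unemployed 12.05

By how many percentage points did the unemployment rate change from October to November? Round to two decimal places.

October: labor force = 148.10 + 12.02 = 160.12; u = 12.02/160.12 = 7.51%.
November: labor force = 144.43 + 12.05 = 156.48; u = 12.05/156.48 = 7.70%.
Change = 7.70% − 7.51% = +0.19 pp.

The unemployment rate changed by +0.19 percentage points.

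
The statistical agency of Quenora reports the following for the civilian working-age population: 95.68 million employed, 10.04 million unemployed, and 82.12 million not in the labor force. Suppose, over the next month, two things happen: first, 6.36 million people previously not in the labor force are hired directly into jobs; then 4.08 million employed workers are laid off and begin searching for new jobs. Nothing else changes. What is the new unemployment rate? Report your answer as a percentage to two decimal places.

New unemployment rate ≈ 12.60%.

Initially, labor force = 95.68 + 10.04 = 105.72 million, so u = 10.04/105.72 = 9.50%.
After the first change, employed and labor force both rise by 6.36; unemployed unchanged → E = 102.04, U = 10.04, labor force = 112.08 million.
After the second change, employed falls and unemployed rises by 4.08; labor force unchanged → E = 97.96, U = 14.12, labor force = 112.08 million.
New unemployment rate = 14.12 / 112.08 = 12.60%.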